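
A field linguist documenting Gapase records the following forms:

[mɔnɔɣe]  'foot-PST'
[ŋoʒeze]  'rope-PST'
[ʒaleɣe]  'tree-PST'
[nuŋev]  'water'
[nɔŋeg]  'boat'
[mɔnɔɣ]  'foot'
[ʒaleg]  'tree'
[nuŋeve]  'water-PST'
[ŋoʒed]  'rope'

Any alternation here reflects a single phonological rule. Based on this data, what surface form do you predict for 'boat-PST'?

[nɔŋeɣe]

'tree' shows [g] ~ [ɣ] at the end of the stem ([ʒaleg] vs [ʒaleɣe]).
If /ɣ/ were underlying and a rule turned it into [g] in isolation, 'foot' would also alternate; but it has [ɣ] in both [mɔnɔɣ] and [mɔnɔɣe].
Therefore /g/ is basic and [ɣ] is derived by intervocalic spirantization (voiced stops become fricatives between vowels).
From [nɔŋeg] the stem 'boat' is /nɔŋeg/; between vowels this yields [nɔŋeɣe].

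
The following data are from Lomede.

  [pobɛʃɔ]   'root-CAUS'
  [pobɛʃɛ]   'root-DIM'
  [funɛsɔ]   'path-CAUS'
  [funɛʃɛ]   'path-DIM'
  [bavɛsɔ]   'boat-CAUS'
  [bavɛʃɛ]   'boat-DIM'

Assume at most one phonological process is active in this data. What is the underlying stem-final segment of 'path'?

The root 'path' surfaces as [funɛsɔ] and [funɛʃɛ], with a stem-final [s] ~ [ʃ] alternation.
Compare 'root', with invariant [ʃ] in [pobɛʃɔ] and [pobɛʃɛ]: an analysis with underlying /ʃ/ and a rule producing [s] before the CAUS suffix would wrongly predict alternation here too.
Therefore /s/ is basic and [ʃ] is derived by palatalization before a front vowel (/s/ becomes palato-alveolar [ʃ] before a front vowel).

/s/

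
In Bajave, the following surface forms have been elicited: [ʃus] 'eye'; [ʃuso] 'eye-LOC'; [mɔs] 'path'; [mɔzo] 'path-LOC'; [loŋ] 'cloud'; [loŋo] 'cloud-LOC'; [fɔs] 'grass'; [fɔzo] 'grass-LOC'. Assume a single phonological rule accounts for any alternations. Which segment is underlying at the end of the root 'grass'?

/z/

In [fɔs] and [fɔzo] the final segment of 'grass' alternates: [s] ~ [z].
If /s/ were underlying and a rule turned it into [z] before the LOC suffix, 'eye' would also alternate; but it has [s] in both [ʃus] and [ʃuso].
So /z/ is underlying, and a rule of word-final obstruent devoicing — voiced obstruents become voiceless word-finally — gives [s].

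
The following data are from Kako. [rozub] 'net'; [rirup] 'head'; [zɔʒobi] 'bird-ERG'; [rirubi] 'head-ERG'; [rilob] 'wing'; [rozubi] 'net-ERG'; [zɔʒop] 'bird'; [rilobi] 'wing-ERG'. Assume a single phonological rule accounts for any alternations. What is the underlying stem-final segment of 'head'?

In [rirubi] and [rirup] the final segment of 'head' alternates: [b] ~ [p].
But 'net' keeps [b] in both environments ([rozubi], [rozub]), so there is no rule changing /b/ to [p] in isolation.
So /p/ is underlying, and a rule of intervocalic voicing — voiceless stops become voiced between vowels — gives [b].

/p/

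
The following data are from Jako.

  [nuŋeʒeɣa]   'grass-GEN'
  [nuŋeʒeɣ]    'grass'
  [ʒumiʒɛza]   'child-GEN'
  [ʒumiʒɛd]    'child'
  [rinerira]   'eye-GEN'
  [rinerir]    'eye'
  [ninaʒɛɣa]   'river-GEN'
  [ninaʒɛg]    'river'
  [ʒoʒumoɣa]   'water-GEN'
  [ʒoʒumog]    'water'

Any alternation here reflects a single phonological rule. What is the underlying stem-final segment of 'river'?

In [ninaʒɛɣa] and [ninaʒɛg] the final segment of 'river' alternates: [ɣ] ~ [g].
The stem 'grass' ([nuŋeʒeɣa], [nuŋeʒeɣ]) shows [ɣ] unchanged in both environments, so [ɣ] cannot be basic with [g] derived in isolation.
The alternation reflects intervocalic spirantization: voiced stops become fricatives between vowels. /g/ is underlying.

/g/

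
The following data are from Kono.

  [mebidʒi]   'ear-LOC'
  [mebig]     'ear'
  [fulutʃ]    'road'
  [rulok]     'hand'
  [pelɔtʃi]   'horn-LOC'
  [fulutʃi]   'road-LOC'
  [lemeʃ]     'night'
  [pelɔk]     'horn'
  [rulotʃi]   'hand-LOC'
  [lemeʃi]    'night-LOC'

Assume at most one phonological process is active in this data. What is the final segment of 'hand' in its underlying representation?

In [rulok] and [rulotʃi] the final segment of 'hand' alternates: [k] ~ [tʃ].
If /tʃ/ were underlying and a rule turned it into [k] in isolation, 'road' would also alternate; but it has [tʃ] in both [fulutʃ] and [fulutʃi].
So /k/ is underlying, and a rule of palatalization before a front vowel — /k/ and /g/ become palato-alveolar [tʃ] and [dʒ] before a front vowel — gives [tʃ].

/k/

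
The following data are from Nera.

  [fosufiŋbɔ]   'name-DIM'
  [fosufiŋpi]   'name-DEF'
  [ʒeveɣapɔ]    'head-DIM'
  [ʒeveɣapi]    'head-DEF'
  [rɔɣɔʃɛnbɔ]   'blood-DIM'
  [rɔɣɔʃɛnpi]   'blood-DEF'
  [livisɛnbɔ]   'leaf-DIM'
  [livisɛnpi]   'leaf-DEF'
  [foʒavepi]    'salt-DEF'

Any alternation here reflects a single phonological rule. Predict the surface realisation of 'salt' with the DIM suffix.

[foʒavepɔ]

The DIM suffix surfaces as [-bɔ] and [-pɔ], depending on the final segment of the stem.
The DEF suffix, which begins with [p], is invariant after every stem; so [p] is not altered by any rule here.
So the underlying form is /-bɔ/, and voiced stops become voiceless after a vowel.
After 'salt', which ends in a vowel, the suffix surfaces as [-pɔ], giving [foʒavepɔ].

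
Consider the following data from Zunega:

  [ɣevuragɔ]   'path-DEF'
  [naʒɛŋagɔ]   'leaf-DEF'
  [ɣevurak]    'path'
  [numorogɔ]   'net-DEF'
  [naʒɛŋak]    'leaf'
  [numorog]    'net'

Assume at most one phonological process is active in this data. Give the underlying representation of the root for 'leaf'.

/naʒɛŋak/

The root 'leaf' surfaces as [naʒɛŋagɔ] and [naʒɛŋak], with a stem-final [g] ~ [k] alternation.
If /g/ were underlying and a rule turned it into [k] in isolation, 'net' would also alternate; but it has [g] in both [numorogɔ] and [numorog].
The underlying segment must be /k/; voiceless stops become voiced between vowels, yielding [g] there.
The underlying form of 'leaf' is therefore /naʒɛŋak/.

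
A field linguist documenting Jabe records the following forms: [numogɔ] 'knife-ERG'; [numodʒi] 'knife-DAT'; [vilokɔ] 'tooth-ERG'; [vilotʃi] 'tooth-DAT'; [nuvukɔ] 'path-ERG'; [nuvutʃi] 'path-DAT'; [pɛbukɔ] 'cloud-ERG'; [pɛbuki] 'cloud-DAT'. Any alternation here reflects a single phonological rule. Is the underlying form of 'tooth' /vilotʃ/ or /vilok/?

/vilotʃ/

The stem for 'tooth' ends in [k] in [vilokɔ] but [tʃ] in [vilotʃi].
Compare 'cloud', with invariant [k] in [pɛbukɔ] and [pɛbuki]: an analysis with underlying /k/ and a rule producing [tʃ] before the DAT suffix would wrongly predict alternation here too.
Therefore /tʃ/ is basic and [k] is derived by depalatalization (palato-alveolar /tʃ/ and /dʒ/ become [k] and [g] when no front vowel follows).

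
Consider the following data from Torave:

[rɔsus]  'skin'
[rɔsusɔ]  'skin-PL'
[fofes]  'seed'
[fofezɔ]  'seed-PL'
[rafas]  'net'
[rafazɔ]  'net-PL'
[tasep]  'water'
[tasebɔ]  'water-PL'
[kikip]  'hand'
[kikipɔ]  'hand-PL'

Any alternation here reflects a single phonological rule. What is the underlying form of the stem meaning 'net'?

/rafaz/

The root 'net' surfaces as [rafas] and [rafazɔ], with a stem-final [s] ~ [z] alternation.
The stem 'skin' ([rɔsus], [rɔsusɔ]) shows [s] unchanged in both environments, so [s] cannot be basic with [z] derived before the PL suffix.
Therefore /z/ is basic and [s] is derived by word-final obstruent devoicing (voiced obstruents become voiceless word-finally).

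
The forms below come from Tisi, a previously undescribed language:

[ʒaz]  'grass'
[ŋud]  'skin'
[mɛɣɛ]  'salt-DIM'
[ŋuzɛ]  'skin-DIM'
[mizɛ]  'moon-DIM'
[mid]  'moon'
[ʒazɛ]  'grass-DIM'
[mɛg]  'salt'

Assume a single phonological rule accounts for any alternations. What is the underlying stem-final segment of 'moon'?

The stem for 'moon' ends in [d] in [mid] but [z] in [mizɛ].
Compare 'grass', with invariant [z] in [ʒaz] and [ʒazɛ]: an analysis with underlying /z/ and a rule producing [d] in isolation would wrongly predict alternation here too.
Therefore /d/ is basic and [z] is derived by intervocalic spirantization (voiced stops become fricatives between vowels).

/d/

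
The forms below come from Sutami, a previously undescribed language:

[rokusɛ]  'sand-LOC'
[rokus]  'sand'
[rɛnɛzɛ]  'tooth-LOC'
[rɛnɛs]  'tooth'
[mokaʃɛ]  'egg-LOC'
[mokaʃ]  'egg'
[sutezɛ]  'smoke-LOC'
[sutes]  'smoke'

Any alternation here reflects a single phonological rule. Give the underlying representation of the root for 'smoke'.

/sutez/

The stem for 'smoke' ends in [z] in [sutezɛ] but [s] in [sutes].
But 'sand' keeps [s] in both environments ([rokusɛ], [rokus]), so there is no rule changing /s/ to [z] before the LOC suffix.
So /z/ is underlying, and a rule of word-final obstruent devoicing — voiced obstruents become voiceless word-finally — gives [s].
Hence 'smoke' is /sutez/ underlyingly.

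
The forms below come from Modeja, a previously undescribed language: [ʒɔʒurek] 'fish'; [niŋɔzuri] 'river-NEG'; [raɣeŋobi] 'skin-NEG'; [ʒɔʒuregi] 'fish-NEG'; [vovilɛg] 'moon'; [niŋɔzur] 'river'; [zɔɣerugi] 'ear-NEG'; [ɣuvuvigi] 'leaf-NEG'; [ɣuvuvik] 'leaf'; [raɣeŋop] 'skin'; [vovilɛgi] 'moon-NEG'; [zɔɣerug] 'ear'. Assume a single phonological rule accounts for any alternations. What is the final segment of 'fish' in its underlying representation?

The root 'fish' surfaces as [ʒɔʒurek] and [ʒɔʒuregi], with a stem-final [k] ~ [g] alternation.
If /g/ were underlying and a rule turned it into [k] in isolation, 'moon' would also alternate; but it has [g] in both [vovilɛg] and [vovilɛgi].
Therefore /k/ is basic and [g] is derived by intervocalic voicing (voiceless stops become voiced between vowels).

/k/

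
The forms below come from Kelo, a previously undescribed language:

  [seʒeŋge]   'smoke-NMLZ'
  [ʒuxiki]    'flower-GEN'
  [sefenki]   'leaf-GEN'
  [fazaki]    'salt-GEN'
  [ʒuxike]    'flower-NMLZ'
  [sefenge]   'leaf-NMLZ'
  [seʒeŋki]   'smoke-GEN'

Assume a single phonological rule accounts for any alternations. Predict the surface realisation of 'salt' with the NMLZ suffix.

The NMLZ suffix surfaces as [-ge] and [-ke], depending on the final segment of the stem.
The GEN suffix, which begins with [k], is invariant after every stem; so [k] is not altered by any rule here.
The NMLZ suffix is therefore /-ge/ underlyingly, with post-vocalic devoicing: voiced stops become voiceless after a vowel.
After 'salt', which ends in a vowel, the suffix surfaces as [-ke], giving [fazake].

[fazake]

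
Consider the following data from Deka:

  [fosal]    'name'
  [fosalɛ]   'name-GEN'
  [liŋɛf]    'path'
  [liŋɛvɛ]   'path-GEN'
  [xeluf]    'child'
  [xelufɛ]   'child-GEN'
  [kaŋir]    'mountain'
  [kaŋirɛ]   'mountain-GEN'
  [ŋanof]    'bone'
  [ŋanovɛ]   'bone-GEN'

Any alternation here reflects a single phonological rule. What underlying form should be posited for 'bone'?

/ŋanov/

The root 'bone' surfaces as [ŋanof] and [ŋanovɛ], with a stem-final [f] ~ [v] alternation.
If /f/ were underlying and a rule turned it into [v] before the GEN suffix, 'child' would also alternate; but it has [f] in both [xeluf] and [xelufɛ].
The underlying segment must be /v/; voiced obstruents become voiceless word-finally, yielding [f] there.
So 'bone' = /ŋanov/.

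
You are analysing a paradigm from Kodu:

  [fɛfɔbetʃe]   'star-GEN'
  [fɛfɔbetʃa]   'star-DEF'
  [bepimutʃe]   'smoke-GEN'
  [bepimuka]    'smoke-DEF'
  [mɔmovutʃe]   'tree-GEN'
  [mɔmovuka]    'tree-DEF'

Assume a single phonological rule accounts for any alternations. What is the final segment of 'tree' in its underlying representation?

In [mɔmovutʃe] and [mɔmovuka] the final segment of 'tree' alternates: [tʃ] ~ [k].
Compare 'star', with invariant [tʃ] in [fɛfɔbetʃe] and [fɛfɔbetʃa]: an analysis with underlying /tʃ/ and a rule producing [k] before the DEF suffix would wrongly predict alternation here too.
So /k/ is underlying, and a rule of palatalization before a front vowel — /k/ becomes palato-alveolar [tʃ] before a front vowel — gives [tʃ].

/k/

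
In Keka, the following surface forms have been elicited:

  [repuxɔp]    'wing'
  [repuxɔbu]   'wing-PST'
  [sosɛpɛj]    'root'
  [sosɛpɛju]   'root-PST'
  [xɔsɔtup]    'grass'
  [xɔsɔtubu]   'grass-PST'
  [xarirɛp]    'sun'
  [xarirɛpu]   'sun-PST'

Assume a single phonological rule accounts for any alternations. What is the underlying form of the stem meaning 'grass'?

/xɔsɔtub/

In [xɔsɔtup] and [xɔsɔtubu] the final segment of 'grass' alternates: [p] ~ [b].
Compare 'sun', with invariant [p] in [xarirɛp] and [xarirɛpu]: an analysis with underlying /p/ and a rule producing [b] before the PST suffix would wrongly predict alternation here too.
So /b/ is underlying, and a rule of word-final obstruent devoicing — voiced obstruents become voiceless word-finally — gives [p].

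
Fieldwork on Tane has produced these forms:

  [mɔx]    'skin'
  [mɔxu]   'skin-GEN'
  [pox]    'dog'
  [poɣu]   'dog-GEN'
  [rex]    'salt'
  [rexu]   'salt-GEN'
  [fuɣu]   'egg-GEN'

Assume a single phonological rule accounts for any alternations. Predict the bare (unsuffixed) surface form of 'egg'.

The root 'dog' surfaces as [pox] and [poɣu], with a stem-final [x] ~ [ɣ] alternation.
Compare 'salt', with invariant [x] in [rex] and [rexu]: an analysis with underlying /x/ and a rule producing [ɣ] before the GEN suffix would wrongly predict alternation here too.
Therefore /ɣ/ is basic and [x] is derived by word-final obstruent devoicing (voiced obstruents become voiceless word-finally).
From [fuɣu] the stem 'egg' is /fuɣ/; word-finally this yields [fux].

[fux]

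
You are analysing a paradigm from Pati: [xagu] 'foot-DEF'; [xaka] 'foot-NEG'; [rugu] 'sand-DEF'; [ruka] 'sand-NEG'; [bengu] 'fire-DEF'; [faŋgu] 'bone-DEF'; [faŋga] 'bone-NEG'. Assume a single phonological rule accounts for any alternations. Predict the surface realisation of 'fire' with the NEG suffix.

[benga]

The NEG morpheme has two allomorphs, [-ga] and [-ka].
By contrast the DEF suffix keeps its initial [g] throughout — that segment must be underlying.
The NEG suffix is therefore /-ka/ underlyingly, with post-nasal voicing: voiceless stops become voiced after a nasal.
After 'fire', which ends in a nasal, the suffix surfaces as [-ga], giving [benga].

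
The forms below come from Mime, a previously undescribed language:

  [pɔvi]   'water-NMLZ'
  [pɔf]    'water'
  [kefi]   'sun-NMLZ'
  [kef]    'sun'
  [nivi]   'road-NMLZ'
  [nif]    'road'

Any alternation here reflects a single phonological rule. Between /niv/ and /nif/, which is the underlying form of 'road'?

The root 'road' surfaces as [nivi] and [nif], with a stem-final [v] ~ [f] alternation.
Compare 'sun', with invariant [f] in [kefi] and [kef]: an analysis with underlying /f/ and a rule producing [v] before the NMLZ suffix would wrongly predict alternation here too.
Therefore /v/ is basic and [f] is derived by word-final obstruent devoicing (voiced obstruents become voiceless word-finally).

/niv/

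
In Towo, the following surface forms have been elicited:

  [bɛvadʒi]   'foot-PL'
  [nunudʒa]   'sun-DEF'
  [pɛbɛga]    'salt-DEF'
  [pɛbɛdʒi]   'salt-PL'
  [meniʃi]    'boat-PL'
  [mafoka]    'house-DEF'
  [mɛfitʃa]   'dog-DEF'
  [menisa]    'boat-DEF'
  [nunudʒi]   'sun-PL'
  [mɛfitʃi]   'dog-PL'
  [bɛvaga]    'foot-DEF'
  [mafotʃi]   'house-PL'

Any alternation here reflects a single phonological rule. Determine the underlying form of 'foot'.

/bɛvag/

The root 'foot' surfaces as [bɛvadʒi] and [bɛvaga], with a stem-final [dʒ] ~ [g] alternation.
If /dʒ/ were underlying and a rule turned it into [g] before the DEF suffix, 'sun' would also alternate; but it has [dʒ] in both [nunudʒi] and [nunudʒa].
Therefore /g/ is basic and [dʒ] is derived by palatalization before a front vowel (/k/, /g/ and /s/ become palato-alveolar [tʃ], [dʒ] and [ʃ] before a front vowel).
So 'foot' = /bɛvag/.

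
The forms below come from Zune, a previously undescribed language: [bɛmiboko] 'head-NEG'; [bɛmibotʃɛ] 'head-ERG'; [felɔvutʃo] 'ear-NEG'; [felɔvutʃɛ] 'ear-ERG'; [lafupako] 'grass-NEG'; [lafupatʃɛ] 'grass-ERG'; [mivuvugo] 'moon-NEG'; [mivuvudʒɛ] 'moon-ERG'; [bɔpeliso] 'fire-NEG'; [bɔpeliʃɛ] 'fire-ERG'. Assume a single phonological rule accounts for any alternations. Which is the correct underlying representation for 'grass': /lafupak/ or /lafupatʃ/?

/lafupak/

The root 'grass' surfaces as [lafupako] and [lafupatʃɛ], with a stem-final [k] ~ [tʃ] alternation.
If /tʃ/ were underlying and a rule turned it into [k] before the NEG suffix, 'ear' would also alternate; but it has [tʃ] in both [felɔvutʃo] and [felɔvutʃɛ].
The alternation reflects palatalization before a front vowel: /k/, /g/ and /s/ become palato-alveolar [tʃ], [dʒ] and [ʃ] before a front vowel. /k/ is underlying.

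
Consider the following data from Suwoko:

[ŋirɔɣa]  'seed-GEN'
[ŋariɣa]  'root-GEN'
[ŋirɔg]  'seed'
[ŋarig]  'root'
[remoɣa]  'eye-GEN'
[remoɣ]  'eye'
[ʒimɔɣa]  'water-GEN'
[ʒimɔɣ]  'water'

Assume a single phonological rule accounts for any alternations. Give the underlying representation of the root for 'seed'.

The root 'seed' surfaces as [ŋirɔg] and [ŋirɔɣa], with a stem-final [g] ~ [ɣ] alternation.
The stem 'water' ([ʒimɔɣ], [ʒimɔɣa]) shows [ɣ] unchanged in both environments, so [ɣ] cannot be basic with [g] derived in isolation.
The alternation reflects intervocalic spirantization: voiced stops become fricatives between vowels. /g/ is underlying.

/ŋirɔg/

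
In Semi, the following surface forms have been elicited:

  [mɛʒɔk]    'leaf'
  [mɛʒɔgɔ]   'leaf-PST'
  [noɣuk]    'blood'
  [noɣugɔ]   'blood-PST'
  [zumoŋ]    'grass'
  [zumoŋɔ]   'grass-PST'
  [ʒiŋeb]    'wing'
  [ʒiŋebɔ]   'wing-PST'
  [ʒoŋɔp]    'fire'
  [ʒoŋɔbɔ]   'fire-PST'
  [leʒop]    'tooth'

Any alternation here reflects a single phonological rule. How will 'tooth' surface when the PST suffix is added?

[leʒobɔ]

In [ʒoŋɔp] and [ʒoŋɔbɔ] the final segment of 'fire' alternates: [p] ~ [b].
Compare 'wing', with invariant [b] in [ʒiŋeb] and [ʒiŋebɔ]: an analysis with underlying /b/ and a rule producing [p] in isolation would wrongly predict alternation here too.
The underlying segment must be /p/; voiceless stops become voiced between vowels, yielding [b] there.
From [leʒop] the stem 'tooth' is /leʒop/; between vowels this yields [leʒobɔ].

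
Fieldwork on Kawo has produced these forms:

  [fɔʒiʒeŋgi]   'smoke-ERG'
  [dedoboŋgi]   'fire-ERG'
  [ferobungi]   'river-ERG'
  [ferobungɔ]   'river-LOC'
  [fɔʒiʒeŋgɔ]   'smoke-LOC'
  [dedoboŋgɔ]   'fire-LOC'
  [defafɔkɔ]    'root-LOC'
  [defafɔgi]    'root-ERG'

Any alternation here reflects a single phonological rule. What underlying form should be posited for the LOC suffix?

/-kɔ/

The LOC suffix surfaces as [-gɔ] and [-kɔ], depending on the final segment of the stem.
The ERG suffix, which begins with [g], is invariant after every stem; so [g] is not altered by any rule here.
The LOC suffix is therefore /-kɔ/ underlyingly, with post-nasal voicing: voiceless stops become voiced after a nasal.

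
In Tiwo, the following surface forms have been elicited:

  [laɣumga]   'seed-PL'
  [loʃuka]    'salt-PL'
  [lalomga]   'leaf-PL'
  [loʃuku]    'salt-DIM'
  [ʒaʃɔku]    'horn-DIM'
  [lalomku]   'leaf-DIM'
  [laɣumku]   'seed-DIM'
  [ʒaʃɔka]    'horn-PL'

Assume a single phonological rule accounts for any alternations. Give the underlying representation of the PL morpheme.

The PL morpheme has two allomorphs, [-ga] and [-ka].
By contrast the DIM suffix keeps its initial [k] throughout — that segment must be underlying.
The PL suffix is therefore /-ga/ underlyingly, with post-vocalic devoicing: voiced stops become voiceless after a vowel.

/-ga/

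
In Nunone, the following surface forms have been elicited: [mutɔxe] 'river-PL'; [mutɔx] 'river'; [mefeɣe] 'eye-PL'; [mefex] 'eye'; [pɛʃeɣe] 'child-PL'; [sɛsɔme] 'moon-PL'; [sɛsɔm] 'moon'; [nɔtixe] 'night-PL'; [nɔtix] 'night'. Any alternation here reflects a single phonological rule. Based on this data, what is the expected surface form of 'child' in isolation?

[pɛʃex]

The stem for 'eye' ends in [ɣ] in [mefeɣe] but [x] in [mefex].
If /x/ were underlying and a rule turned it into [ɣ] before the PL suffix, 'night' would also alternate; but it has [x] in both [nɔtixe] and [nɔtix].
So /ɣ/ is underlying, and a rule of word-final obstruent devoicing — voiced obstruents become voiceless word-finally — gives [x].
The one attested form of 'child', [pɛʃeɣe], shows underlying /pɛʃeɣ/. Applying the same rule word-finally gives [pɛʃex].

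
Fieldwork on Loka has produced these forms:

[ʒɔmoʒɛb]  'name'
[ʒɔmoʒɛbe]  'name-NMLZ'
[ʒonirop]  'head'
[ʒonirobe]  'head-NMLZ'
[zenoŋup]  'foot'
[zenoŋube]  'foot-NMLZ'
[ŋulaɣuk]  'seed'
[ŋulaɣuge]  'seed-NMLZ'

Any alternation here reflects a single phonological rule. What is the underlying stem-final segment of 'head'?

'head' shows [p] ~ [b] at the end of the stem ([ʒonirop] vs [ʒonirobe]).
But 'name' keeps [b] in both environments ([ʒɔmoʒɛb], [ʒɔmoʒɛbe]), so there is no rule changing /b/ to [p] in isolation.
The underlying segment must be /p/; voiceless stops become voiced between vowels, yielding [b] there.

/p/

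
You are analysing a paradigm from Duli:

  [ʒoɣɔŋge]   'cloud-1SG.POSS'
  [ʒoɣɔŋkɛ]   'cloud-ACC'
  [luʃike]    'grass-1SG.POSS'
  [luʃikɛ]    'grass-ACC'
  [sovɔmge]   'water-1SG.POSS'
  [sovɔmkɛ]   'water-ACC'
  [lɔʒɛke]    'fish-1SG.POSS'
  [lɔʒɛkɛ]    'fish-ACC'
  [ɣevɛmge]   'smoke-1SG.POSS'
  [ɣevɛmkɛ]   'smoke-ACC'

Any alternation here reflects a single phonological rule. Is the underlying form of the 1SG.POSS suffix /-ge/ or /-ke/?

The 1SG.POSS morpheme has two allomorphs, [-ge] and [-ke].
By contrast the ACC suffix keeps its initial [k] throughout — that segment must be underlying.
The 1SG.POSS suffix is therefore /-ge/ underlyingly, with post-vocalic devoicing: voiced stops become voiceless after a vowel.

/-ge/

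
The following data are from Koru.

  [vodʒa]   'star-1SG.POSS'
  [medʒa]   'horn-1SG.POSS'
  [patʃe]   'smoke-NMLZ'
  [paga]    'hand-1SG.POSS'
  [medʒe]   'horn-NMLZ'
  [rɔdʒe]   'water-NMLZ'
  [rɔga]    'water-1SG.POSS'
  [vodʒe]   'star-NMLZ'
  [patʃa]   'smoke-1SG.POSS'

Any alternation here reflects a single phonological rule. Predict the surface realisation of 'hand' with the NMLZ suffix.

[padʒe]

The root 'water' surfaces as [rɔdʒe] and [rɔga], with a stem-final [dʒ] ~ [g] alternation.
If /dʒ/ were underlying and a rule turned it into [g] before the 1SG.POSS suffix, 'horn' would also alternate; but it has [dʒ] in both [medʒe] and [medʒa].
Therefore /g/ is basic and [dʒ] is derived by palatalization before a front vowel (/g/ becomes palato-alveolar [dʒ] before a front vowel).
The one attested form of 'hand', [paga], shows underlying /pag/. Applying the same rule before a front vowel gives [padʒe].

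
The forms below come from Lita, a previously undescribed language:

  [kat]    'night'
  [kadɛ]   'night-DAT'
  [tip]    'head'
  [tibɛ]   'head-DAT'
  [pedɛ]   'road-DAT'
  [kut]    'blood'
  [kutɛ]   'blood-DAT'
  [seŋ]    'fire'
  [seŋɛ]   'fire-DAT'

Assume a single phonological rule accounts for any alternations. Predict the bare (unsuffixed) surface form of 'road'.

The root 'night' surfaces as [kat] and [kadɛ], with a stem-final [t] ~ [d] alternation.
If /t/ were underlying and a rule turned it into [d] before the DAT suffix, 'blood' would also alternate; but it has [t] in both [kut] and [kutɛ].
Therefore /d/ is basic and [t] is derived by word-final obstruent devoicing (voiced obstruents become voiceless word-finally).
The one attested form of 'road', [pedɛ], shows underlying /ped/. Applying the same rule word-finally gives [pet].

[pet]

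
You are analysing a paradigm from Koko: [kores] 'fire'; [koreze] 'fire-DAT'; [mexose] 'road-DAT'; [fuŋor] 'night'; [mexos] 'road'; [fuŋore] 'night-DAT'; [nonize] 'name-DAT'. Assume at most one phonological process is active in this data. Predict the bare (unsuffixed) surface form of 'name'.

[nonis]

The stem for 'fire' ends in [s] in [kores] but [z] in [koreze].
But 'road' keeps [s] in both environments ([mexos], [mexose]), so there is no rule changing /s/ to [z] before the DAT suffix.
The underlying segment must be /z/; voiced obstruents become voiceless word-finally, yielding [s] there.
From [nonize] the stem 'name' is /noniz/; word-finally this yields [nonis].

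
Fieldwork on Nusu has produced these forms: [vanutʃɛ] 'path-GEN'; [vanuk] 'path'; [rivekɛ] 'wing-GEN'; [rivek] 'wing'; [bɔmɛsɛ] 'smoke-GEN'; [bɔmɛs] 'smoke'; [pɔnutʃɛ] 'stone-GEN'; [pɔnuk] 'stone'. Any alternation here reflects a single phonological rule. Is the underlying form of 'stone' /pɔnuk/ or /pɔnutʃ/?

/pɔnutʃ/

The stem for 'stone' ends in [tʃ] in [pɔnutʃɛ] but [k] in [pɔnuk].
But 'wing' keeps [k] in both environments ([rivekɛ], [rivek]), so there is no rule changing /k/ to [tʃ] before the GEN suffix.
So /tʃ/ is underlying, and a rule of depalatalization — palato-alveolar /tʃ/ becomes [k] when no front vowel follows — gives [k].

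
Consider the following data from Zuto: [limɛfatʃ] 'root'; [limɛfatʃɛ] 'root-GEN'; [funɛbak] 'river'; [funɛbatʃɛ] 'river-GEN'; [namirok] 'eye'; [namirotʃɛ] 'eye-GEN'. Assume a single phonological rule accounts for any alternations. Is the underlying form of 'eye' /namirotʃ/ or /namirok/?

/namirok/

'eye' shows [k] ~ [tʃ] at the end of the stem ([namirok] vs [namirotʃɛ]).
Compare 'root', with invariant [tʃ] in [limɛfatʃ] and [limɛfatʃɛ]: an analysis with underlying /tʃ/ and a rule producing [k] in isolation would wrongly predict alternation here too.
Therefore /k/ is basic and [tʃ] is derived by palatalization before a front vowel (/k/ becomes palato-alveolar [tʃ] before a front vowel).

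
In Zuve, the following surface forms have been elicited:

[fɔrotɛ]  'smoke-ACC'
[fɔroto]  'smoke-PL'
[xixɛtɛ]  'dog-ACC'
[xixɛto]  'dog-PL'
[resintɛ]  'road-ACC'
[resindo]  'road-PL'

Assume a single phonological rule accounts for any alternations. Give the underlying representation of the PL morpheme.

/-do/

The PL suffix surfaces as [-do] and [-to], depending on the final segment of the stem.
The ACC suffix, which begins with [t], is invariant after every stem; so [t] is not altered by any rule here.
So the underlying form is /-do/, and voiced stops become voiceless after a vowel.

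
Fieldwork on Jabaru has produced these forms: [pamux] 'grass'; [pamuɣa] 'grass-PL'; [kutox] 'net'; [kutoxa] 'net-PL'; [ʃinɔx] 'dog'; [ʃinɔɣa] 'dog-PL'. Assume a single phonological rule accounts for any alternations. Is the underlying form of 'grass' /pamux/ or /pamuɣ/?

In [pamux] and [pamuɣa] the final segment of 'grass' alternates: [x] ~ [ɣ].
But 'net' keeps [x] in both environments ([kutox], [kutoxa]), so there is no rule changing /x/ to [ɣ] before the PL suffix.
The underlying segment must be /ɣ/; voiced obstruents become voiceless word-finally, yielding [x] there.

/pamuɣ/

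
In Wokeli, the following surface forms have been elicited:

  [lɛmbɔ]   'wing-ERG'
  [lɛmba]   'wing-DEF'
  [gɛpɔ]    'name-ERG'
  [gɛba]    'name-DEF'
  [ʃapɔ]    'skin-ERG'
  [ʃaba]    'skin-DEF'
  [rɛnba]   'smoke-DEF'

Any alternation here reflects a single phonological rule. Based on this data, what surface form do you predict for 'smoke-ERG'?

The ERG suffix surfaces as [-bɔ] and [-pɔ], depending on the final segment of the stem.
By contrast the DEF suffix keeps its initial [b] throughout — that segment must be underlying.
So the underlying form is /-pɔ/, and voiceless stops become voiced after a nasal.
After 'smoke', which ends in a nasal, the suffix surfaces as [-bɔ], giving [rɛnbɔ].

[rɛnbɔ]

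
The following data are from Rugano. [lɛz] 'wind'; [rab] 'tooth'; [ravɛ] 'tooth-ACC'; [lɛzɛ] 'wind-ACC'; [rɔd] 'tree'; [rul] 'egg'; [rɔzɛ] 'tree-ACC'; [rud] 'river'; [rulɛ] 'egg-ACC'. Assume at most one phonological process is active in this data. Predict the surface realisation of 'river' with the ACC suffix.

[ruzɛ]

In [rɔd] and [rɔzɛ] the final segment of 'tree' alternates: [d] ~ [z].
Compare 'wind', with invariant [z] in [lɛz] and [lɛzɛ]: an analysis with underlying /z/ and a rule producing [d] in isolation would wrongly predict alternation here too.
The underlying segment must be /d/; voiced stops become fricatives between vowels, yielding [z] there.
From [rud] the stem 'river' is /rud/; between vowels this yields [ruzɛ].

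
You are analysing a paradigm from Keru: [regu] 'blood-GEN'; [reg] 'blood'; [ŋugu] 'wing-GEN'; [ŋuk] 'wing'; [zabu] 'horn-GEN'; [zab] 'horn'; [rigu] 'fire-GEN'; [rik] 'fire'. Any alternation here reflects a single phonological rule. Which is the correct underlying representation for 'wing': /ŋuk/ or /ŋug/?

The stem for 'wing' ends in [g] in [ŋugu] but [k] in [ŋuk].
If /g/ were underlying and a rule turned it into [k] in isolation, 'blood' would also alternate; but it has [g] in both [regu] and [reg].
The underlying segment must be /k/; voiceless stops become voiced between vowels, yielding [g] there.

/ŋuk/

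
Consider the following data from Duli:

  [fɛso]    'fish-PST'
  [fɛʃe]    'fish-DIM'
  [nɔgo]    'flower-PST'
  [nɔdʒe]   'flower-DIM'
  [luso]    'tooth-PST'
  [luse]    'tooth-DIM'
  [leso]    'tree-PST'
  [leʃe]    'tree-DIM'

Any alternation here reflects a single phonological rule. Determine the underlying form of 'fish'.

The root 'fish' surfaces as [fɛso] and [fɛʃe], with a stem-final [s] ~ [ʃ] alternation.
Compare 'tooth', with invariant [s] in [luso] and [luse]: an analysis with underlying /s/ and a rule producing [ʃ] before the DIM suffix would wrongly predict alternation here too.
Therefore /ʃ/ is basic and [s] is derived by depalatalization (palato-alveolar /dʒ/ and /ʃ/ become [g] and [s] when no front vowel follows).

/fɛʃ/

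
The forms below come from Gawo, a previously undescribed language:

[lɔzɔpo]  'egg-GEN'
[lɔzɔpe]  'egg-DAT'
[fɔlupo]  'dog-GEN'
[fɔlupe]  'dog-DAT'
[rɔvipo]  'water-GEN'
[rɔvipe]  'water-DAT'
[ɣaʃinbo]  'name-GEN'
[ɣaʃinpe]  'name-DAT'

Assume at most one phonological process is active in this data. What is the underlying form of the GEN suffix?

The GEN morpheme has two allomorphs, [-bo] and [-po].
The DAT suffix, which begins with [p], is invariant after every stem; so [p] is not altered by any rule here.
The GEN suffix is therefore /-bo/ underlyingly, with post-vocalic devoicing: voiced stops become voiceless after a vowel.

/-bo/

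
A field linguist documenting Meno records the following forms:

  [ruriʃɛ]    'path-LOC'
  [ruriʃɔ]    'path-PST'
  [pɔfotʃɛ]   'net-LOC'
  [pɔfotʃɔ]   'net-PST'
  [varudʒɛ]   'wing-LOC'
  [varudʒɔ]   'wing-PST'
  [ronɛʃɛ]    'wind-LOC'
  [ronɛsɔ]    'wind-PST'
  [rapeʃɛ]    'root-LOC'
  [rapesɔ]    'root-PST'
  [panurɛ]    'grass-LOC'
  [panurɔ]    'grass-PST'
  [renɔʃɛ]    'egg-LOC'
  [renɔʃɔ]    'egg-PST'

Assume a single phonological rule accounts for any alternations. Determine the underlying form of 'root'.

In [rapeʃɛ] and [rapesɔ] the final segment of 'root' alternates: [ʃ] ~ [s].
If /ʃ/ were underlying and a rule turned it into [s] before the PST suffix, 'egg' would also alternate; but it has [ʃ] in both [renɔʃɛ] and [renɔʃɔ].
Therefore /s/ is basic and [ʃ] is derived by palatalization before a front vowel (/s/ becomes palato-alveolar [ʃ] before a front vowel).
Hence 'root' is /rapes/ underlyingly.

/rapes/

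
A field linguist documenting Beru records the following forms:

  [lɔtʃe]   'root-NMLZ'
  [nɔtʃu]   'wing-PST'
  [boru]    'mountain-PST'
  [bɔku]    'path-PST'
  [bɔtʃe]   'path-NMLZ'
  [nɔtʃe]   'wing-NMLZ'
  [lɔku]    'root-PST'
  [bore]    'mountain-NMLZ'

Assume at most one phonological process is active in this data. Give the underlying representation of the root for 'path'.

The stem for 'path' ends in [k] in [bɔku] but [tʃ] in [bɔtʃe].
The stem 'wing' ([nɔtʃu], [nɔtʃe]) shows [tʃ] unchanged in both environments, so [tʃ] cannot be basic with [k] derived before the PST suffix.
The alternation reflects palatalization before a front vowel: /k/ becomes palato-alveolar [tʃ] before a front vowel. /k/ is underlying.
So 'path' = /bɔk/.

/bɔk/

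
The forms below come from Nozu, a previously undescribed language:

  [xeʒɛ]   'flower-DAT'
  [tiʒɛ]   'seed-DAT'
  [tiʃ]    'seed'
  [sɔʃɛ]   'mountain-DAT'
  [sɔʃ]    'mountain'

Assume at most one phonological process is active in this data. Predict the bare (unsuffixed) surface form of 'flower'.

[xeʃ]

In [tiʃ] and [tiʒɛ] the final segment of 'seed' alternates: [ʃ] ~ [ʒ].
The stem 'mountain' ([sɔʃ], [sɔʃɛ]) shows [ʃ] unchanged in both environments, so [ʃ] cannot be basic with [ʒ] derived before the DAT suffix.
The underlying segment must be /ʒ/; voiced obstruents become voiceless word-finally, yielding [ʃ] there.
From [xeʒɛ] the stem 'flower' is /xeʒ/; word-finally this yields [xeʃ].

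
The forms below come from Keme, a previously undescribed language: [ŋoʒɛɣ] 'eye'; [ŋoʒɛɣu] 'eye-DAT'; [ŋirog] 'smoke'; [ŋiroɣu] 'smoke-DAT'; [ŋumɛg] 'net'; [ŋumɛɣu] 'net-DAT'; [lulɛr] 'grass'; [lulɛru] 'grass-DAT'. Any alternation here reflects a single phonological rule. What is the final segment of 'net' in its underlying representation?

/g/

'net' shows [g] ~ [ɣ] at the end of the stem ([ŋumɛg] vs [ŋumɛɣu]).
The stem 'eye' ([ŋoʒɛɣ], [ŋoʒɛɣu]) shows [ɣ] unchanged in both environments, so [ɣ] cannot be basic with [g] derived in isolation.
So /g/ is underlying, and a rule of intervocalic spirantization — voiced stops become fricatives between vowels — gives [ɣ].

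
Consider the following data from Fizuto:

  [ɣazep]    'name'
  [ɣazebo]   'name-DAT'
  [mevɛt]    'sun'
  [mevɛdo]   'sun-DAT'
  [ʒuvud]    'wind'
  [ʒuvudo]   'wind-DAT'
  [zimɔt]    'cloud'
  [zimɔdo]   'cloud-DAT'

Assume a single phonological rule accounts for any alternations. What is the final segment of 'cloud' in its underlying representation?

The stem for 'cloud' ends in [t] in [zimɔt] but [d] in [zimɔdo].
If /d/ were underlying and a rule turned it into [t] in isolation, 'wind' would also alternate; but it has [d] in both [ʒuvud] and [ʒuvudo].
The underlying segment must be /t/; voiceless stops become voiced between vowels, yielding [d] there.

/t/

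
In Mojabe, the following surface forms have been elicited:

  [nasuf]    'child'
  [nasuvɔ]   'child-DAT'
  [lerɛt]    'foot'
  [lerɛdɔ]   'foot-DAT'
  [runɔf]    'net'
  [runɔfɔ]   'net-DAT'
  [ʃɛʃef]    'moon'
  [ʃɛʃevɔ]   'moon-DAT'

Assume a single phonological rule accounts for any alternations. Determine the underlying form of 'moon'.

/ʃɛʃev/

'moon' shows [f] ~ [v] at the end of the stem ([ʃɛʃef] vs [ʃɛʃevɔ]).
Compare 'net', with invariant [f] in [runɔf] and [runɔfɔ]: an analysis with underlying /f/ and a rule producing [v] before the DAT suffix would wrongly predict alternation here too.
So /v/ is underlying, and a rule of word-final obstruent devoicing — voiced obstruents become voiceless word-finally — gives [f].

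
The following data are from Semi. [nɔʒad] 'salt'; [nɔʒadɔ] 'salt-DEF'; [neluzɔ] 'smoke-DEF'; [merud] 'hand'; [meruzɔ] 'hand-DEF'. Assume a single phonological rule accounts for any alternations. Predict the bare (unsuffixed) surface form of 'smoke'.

[nelud]

In [merud] and [meruzɔ] the final segment of 'hand' alternates: [d] ~ [z].
The stem 'salt' ([nɔʒad], [nɔʒadɔ]) shows [d] unchanged in both environments, so [d] cannot be basic with [z] derived before the DEF suffix.
Therefore /z/ is basic and [d] is derived by word-final hardening (voiced fricatives become stops word-finally).
The one attested form of 'smoke', [neluzɔ], shows underlying /neluz/. Applying the same rule word-finally gives [nelud].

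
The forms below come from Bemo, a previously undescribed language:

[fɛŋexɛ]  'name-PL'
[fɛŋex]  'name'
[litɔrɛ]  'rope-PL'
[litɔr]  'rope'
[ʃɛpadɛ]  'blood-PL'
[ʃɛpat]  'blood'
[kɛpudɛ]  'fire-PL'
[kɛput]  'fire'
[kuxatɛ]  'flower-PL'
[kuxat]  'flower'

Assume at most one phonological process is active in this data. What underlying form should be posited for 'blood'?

/ʃɛpad/

The root 'blood' surfaces as [ʃɛpadɛ] and [ʃɛpat], with a stem-final [d] ~ [t] alternation.
If /t/ were underlying and a rule turned it into [d] before the PL suffix, 'flower' would also alternate; but it has [t] in both [kuxatɛ] and [kuxat].
The underlying segment must be /d/; voiced obstruents become voiceless word-finally, yielding [t] there.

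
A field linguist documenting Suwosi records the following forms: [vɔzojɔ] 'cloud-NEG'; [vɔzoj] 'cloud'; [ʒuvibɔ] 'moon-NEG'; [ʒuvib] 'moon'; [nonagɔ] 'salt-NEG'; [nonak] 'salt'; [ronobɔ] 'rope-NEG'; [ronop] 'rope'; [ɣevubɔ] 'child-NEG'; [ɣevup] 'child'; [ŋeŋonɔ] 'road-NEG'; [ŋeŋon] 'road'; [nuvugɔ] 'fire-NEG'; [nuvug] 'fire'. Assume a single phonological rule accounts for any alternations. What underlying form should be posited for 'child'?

/ɣevup/

'child' shows [b] ~ [p] at the end of the stem ([ɣevubɔ] vs [ɣevup]).
The stem 'moon' ([ʒuvibɔ], [ʒuvib]) shows [b] unchanged in both environments, so [b] cannot be basic with [p] derived in isolation.
The alternation reflects intervocalic voicing: voiceless stops become voiced between vowels. /p/ is underlying.
Hence 'child' is /ɣevup/ underlyingly.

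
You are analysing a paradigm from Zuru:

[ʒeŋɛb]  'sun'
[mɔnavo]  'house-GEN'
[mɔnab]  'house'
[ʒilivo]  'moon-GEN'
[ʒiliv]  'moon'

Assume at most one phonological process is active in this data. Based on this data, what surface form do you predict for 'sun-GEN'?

[ʒeŋɛvo]

The stem for 'house' ends in [v] in [mɔnavo] but [b] in [mɔnab].
Compare 'moon', with invariant [v] in [ʒilivo] and [ʒiliv]: an analysis with underlying /v/ and a rule producing [b] in isolation would wrongly predict alternation here too.
The underlying segment must be /b/; voiced stops become fricatives between vowels, yielding [v] there.
The one attested form of 'sun', [ʒeŋɛb], shows underlying /ʒeŋɛb/. Applying the same rule between vowels gives [ʒeŋɛvo].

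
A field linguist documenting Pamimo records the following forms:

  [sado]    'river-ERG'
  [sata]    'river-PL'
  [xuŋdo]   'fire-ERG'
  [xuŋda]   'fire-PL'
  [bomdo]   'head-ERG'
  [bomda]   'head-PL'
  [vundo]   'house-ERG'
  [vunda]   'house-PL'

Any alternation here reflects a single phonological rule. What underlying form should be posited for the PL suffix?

/-ta/

The PL suffix surfaces as [-da] and [-ta], depending on the final segment of the stem.
The ERG suffix, which begins with [d], is invariant after every stem; so [d] is not altered by any rule here.
So the underlying form is /-ta/, and voiceless stops become voiced after a nasal.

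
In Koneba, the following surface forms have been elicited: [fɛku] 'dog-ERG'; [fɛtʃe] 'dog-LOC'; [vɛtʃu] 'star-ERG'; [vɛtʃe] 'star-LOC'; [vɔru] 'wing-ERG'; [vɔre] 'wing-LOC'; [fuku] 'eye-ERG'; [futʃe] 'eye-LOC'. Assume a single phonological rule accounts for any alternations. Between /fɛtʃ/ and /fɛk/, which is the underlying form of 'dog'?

/fɛk/

The stem for 'dog' ends in [k] in [fɛku] but [tʃ] in [fɛtʃe].
But 'star' keeps [tʃ] in both environments ([vɛtʃu], [vɛtʃe]), so there is no rule changing /tʃ/ to [k] before the ERG suffix.
The alternation reflects palatalization before a front vowel: /k/ becomes palato-alveolar [tʃ] before a front vowel. /k/ is underlying.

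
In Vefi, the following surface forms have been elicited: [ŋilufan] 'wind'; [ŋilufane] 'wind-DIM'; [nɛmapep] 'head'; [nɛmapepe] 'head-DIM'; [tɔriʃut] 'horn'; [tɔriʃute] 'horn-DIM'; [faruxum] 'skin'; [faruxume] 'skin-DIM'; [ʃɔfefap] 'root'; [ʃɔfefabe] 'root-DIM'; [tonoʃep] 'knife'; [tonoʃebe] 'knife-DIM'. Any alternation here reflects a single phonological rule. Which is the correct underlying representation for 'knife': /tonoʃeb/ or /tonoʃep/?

The stem for 'knife' ends in [p] in [tonoʃep] but [b] in [tonoʃebe].
If /p/ were underlying and a rule turned it into [b] before the DIM suffix, 'head' would also alternate; but it has [p] in both [nɛmapep] and [nɛmapepe].
The underlying segment must be /b/; voiced obstruents become voiceless word-finally, yielding [p] there.

/tonoʃeb/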